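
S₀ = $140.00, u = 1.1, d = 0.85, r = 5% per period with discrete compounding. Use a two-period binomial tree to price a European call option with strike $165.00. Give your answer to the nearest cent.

Risk-neutral probability p = (1 + 0.05 − 0.85)/(1.1 − 0.85) = 0.2000/0.2500 = 0.8000
Terminal stock prices: S_uu = 169.4, S_ud = 130.9, S_dd = 101.1
Terminal payoffs (S − K): max(4.4, 0) = 4.4, max(-34.1, 0) = 0, max(-63.85, 0) = 0
Node u (S = 154): V_u = 1/1.05·[0.8000·4.4000 + 0.2000·0.0000] = 3.3524
Node d (S = 119): V_d = 1/1.05·[0.8000·0.0000 + 0.2000·0.0000] = 0.0000
Node 0 (S = 140): V_0 = 1/1.05·[0.8000·3.3524 + 0.2000·0.0000] = 2.5542

$2.55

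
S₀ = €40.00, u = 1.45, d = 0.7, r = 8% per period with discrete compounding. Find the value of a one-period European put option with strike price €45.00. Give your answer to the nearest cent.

€7.77

Risk-neutral probability p = (1 + 0.08 − 0.7)/(1.45 − 0.7) = 0.3800/0.7500 = 0.5067
Terminal stock prices: S_u = 58, S_d = 28
Terminal payoffs (K − S): max(-13, 0) = 0, max(17, 0) = 17
Node 0 (S = 40): V_0 = 1/1.08·[0.5067·0.0000 + 0.4933·17.0000] = 7.7654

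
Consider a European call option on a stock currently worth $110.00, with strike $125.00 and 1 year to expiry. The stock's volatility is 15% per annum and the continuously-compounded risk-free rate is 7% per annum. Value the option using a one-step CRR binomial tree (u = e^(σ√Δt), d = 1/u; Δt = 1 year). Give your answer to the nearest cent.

CRR parameters: u = e^(σ√Δt) = e^(0.15·√1) = 1.1618, d = 1/u = 0.8607
Per-period rate: rΔt = 0.07·1 = 0.07, so R = e^0.07 = 1.0725
Risk-neutral probability p = (e^0.07 − 0.8607)/(1.1618 − 0.8607) = 0.2118/0.3011 = 0.7034
Terminal stock prices: S_u = 127.8, S_d = 94.68
Terminal payoffs (S − K): max(2.802, 0) = 2.802, max(-30.32, 0) = 0
Node 0 (S = 110): V_0 = e^(−0.07)·[0.7034·2.8018 + 0.2966·0.0000] = 1.8374

$1.84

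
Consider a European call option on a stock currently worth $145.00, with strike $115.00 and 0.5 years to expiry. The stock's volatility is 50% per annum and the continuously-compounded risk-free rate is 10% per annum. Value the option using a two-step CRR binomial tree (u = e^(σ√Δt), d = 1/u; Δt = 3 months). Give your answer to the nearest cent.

CRR parameters: u = e^(σ√Δt) = e^(0.5·√0.25) = 1.2840, d = 1/u = 0.7788
Per-period rate: rΔt = 0.1·0.25 = 0.025, so R = e^0.025 = 1.0253
Risk-neutral probability p = (e^0.025 − 0.7788)/(1.2840 − 0.7788) = 0.2465/0.5052 = 0.4879
Terminal stock prices: S_uu = 239.1, S_ud = 145, S_dd = 87.95
Terminal payoffs (S − K): max(124.1, 0) = 124.1, max(30, 0) = 30, max(-27.05, 0) = 0
Node u (S = 186.2): V_u = e^(−0.025)·[0.4879·124.0646 + 0.5121·30.0000] = 74.0230
Node d (S = 112.9): V_d = e^(−0.025)·[0.4879·30.0000 + 0.5121·0.0000] = 14.2765
Node 0 (S = 145): V_0 = e^(−0.025)·[0.4879·74.0230 + 0.5121·14.2765] = 42.3564

$42.36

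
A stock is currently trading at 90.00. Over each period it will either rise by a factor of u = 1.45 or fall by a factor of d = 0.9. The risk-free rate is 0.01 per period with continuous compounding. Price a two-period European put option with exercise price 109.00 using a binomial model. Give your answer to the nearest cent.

22.64

Risk-neutral probability p = (e^0.01 − 0.9)/(1.45 − 0.9) = 0.1101/0.5500 = 0.2001
Terminal stock prices: S_uu = 189.2, S_ud = 117.5, S_dd = 72.9
Terminal payoffs (K − S): max(-80.22, 0) = 0, max(-8.45, 0) = 0, max(36.1, 0) = 36.1
Node u (S = 130.5): V_u = e^(−0.01)·[0.2001·0.0000 + 0.7999·0.0000] = 0.0000
Node d (S = 81): V_d = e^(−0.01)·[0.2001·0.0000 + 0.7999·36.1000] = 28.5894
Node 0 (S = 90): V_0 = e^(−0.01)·[0.2001·0.0000 + 0.7999·28.5894] = 22.6413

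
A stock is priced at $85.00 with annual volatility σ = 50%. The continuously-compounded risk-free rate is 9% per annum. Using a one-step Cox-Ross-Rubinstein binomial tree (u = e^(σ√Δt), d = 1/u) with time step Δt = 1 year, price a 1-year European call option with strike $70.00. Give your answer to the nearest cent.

$29.99

CRR parameters: u = e^(σ√Δt) = e^(0.5·√1) = 1.6487, d = 1/u = 0.6065
Per-period rate: rΔt = 0.09·1 = 0.09, so R = e^0.09 = 1.0942
Risk-neutral probability p = (e^0.09 − 0.6065)/(1.6487 − 0.6065) = 0.4876/1.0422 = 0.4679
Terminal stock prices: S_u = 140.1, S_d = 51.56
Terminal payoffs (S − K): max(70.14, 0) = 70.14, max(-18.44, 0) = 0
Node 0 (S = 85): V_0 = e^(−0.09)·[0.4679·70.1413 + 0.5321·0.0000] = 29.9946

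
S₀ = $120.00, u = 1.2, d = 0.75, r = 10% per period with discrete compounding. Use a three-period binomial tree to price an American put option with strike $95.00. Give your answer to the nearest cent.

Risk-neutral probability p = (1 + 0.1 − 0.75)/(1.2 − 0.75) = 0.3500/0.4500 = 0.7778
Terminal stock prices: S_uuu = 207.4, S_uud = 129.6, S_udd = 81, S_ddd = 50.62
Terminal payoffs (K − S): max(-112.4, 0) = 0, max(-34.6, 0) = 0, max(14, 0) = 14, max(44.38, 0) = 44.38
Node uu (S = 172.8): continuation = 1/1.1·[0.7778·0.0000 + 0.2222·0.0000] = 0.0000; exercise value = 0.0000 ≤ continuation, so V_uu = 0.0000
Node ud (S = 108): continuation = 1/1.1·[0.7778·0.0000 + 0.2222·14.0000] = 2.8283; exercise value = 0.0000 ≤ continuation, so V_ud = 2.8283
Node dd (S = 67.5): continuation = 1/1.1·[0.7778·14.0000 + 0.2222·44.3750] = 18.8636; exercise value = 27.5000 > continuation, so V_dd = 27.5000 (exercise)
Node u (S = 144): continuation = 1/1.1·[0.7778·0.0000 + 0.2222·2.8283] = 0.5714; exercise value = 0.0000 ≤ continuation, so V_u = 0.5714
Node d (S = 90): continuation = 1/1.1·[0.7778·2.8283 + 0.2222·27.5000] = 7.5554; exercise value = 5.0000 ≤ continuation, so V_d = 7.5554
Node 0 (S = 120): continuation = 1/1.1·[0.7778·0.5714 + 0.2222·7.5554] = 1.9303; exercise value = 0.0000 ≤ continuation, so V_0 = 1.9303

$1.93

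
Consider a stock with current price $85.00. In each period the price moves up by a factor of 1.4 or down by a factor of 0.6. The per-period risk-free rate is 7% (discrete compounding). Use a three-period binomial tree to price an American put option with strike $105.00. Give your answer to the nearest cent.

$28.52

Risk-neutral probability p = (1 + 0.07 − 0.6)/(1.4 − 0.6) = 0.4700/0.8000 = 0.5875
Terminal stock prices: S_uuu = 233.2, S_uud = 99.96, S_udd = 42.84, S_ddd = 18.36
Terminal payoffs (K − S): max(-128.2, 0) = 0, max(5.04, 0) = 5.04, max(62.16, 0) = 62.16, max(86.64, 0) = 86.64
Node uu (S = 166.6): continuation = 1/1.07·[0.5875·0.0000 + 0.4125·5.0400] = 1.9430; exercise value = 0.0000 ≤ continuation, so V_uu = 1.9430
Node ud (S = 71.4): continuation = 1/1.07·[0.5875·5.0400 + 0.4125·62.1600] = 26.7308; exercise value = 33.6000 > continuation, so V_ud = 33.6000 (exercise)
Node dd (S = 30.6): continuation = 1/1.07·[0.5875·62.1600 + 0.4125·86.6400] = 67.5308; exercise value = 74.4000 > continuation, so V_dd = 74.4000 (exercise)
Node u (S = 119): continuation = 1/1.07·[0.5875·1.9430 + 0.4125·33.6000] = 14.0201; exercise value = 0.0000 ≤ continuation, so V_u = 14.0201
Node d (S = 51): continuation = 1/1.07·[0.5875·33.6000 + 0.4125·74.4000] = 47.1308; exercise value = 54.0000 > continuation, so V_d = 54.0000 (exercise)
Node 0 (S = 85): continuation = 1/1.07·[0.5875·14.0201 + 0.4125·54.0000] = 28.5157; exercise value = 20.0000 ≤ continuation, so V_0 = 28.5157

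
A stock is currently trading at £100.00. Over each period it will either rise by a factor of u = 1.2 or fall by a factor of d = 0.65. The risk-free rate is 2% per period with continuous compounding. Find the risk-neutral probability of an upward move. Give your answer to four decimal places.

p = 0.6731

Risk-neutral probability p = (e^0.02 − 0.65)/(1.2 − 0.65) = 0.3702/0.5500 = 0.6731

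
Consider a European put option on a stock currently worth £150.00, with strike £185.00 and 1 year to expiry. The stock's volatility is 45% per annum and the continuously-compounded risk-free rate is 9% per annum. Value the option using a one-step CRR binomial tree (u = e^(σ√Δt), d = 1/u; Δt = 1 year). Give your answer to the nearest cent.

CRR parameters: u = e^(σ√Δt) = e^(0.45·√1) = 1.5683, d = 1/u = 0.6376
Per-period rate: rΔt = 0.09·1 = 0.09, so R = e^0.09 = 1.0942
Risk-neutral probability p = (e^0.09 − 0.6376)/(1.5683 − 0.6376) = 0.4565/0.9307 = 0.4905
Terminal stock prices: S_u = 235.2, S_d = 95.64
Terminal payoffs (K − S): max(-50.25, 0) = 0, max(89.36, 0) = 89.36
Node 0 (S = 150): V_0 = e^(−0.09)·[0.4905·0.0000 + 0.5095·89.3558] = 41.6043

£41.60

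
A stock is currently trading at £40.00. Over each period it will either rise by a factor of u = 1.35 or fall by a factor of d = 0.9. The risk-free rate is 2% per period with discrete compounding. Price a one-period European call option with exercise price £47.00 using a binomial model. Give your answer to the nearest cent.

£1.83

Risk-neutral probability p = (1 + 0.02 − 0.9)/(1.35 − 0.9) = 0.1200/0.4500 = 0.2667
Terminal stock prices: S_u = 54, S_d = 36
Terminal payoffs (S − K): max(7, 0) = 7, max(-11, 0) = 0
Node 0 (S = 40): V_0 = 1/1.02·[0.2667·7.0000 + 0.7333·0.0000] = 1.8301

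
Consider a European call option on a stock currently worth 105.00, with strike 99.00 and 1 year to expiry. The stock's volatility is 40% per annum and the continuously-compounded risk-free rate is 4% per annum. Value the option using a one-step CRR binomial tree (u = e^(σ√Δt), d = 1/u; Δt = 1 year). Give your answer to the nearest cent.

CRR parameters: u = e^(σ√Δt) = e^(0.4·√1) = 1.4918, d = 1/u = 0.6703
Per-period rate: rΔt = 0.04·1 = 0.04, so R = e^0.04 = 1.0408
Risk-neutral probability p = (e^0.04 − 0.6703)/(1.4918 − 0.6703) = 0.3705/0.8215 = 0.4510
Terminal stock prices: S_u = 156.6, S_d = 70.38
Terminal payoffs (S − K): max(57.64, 0) = 57.64, max(-28.62, 0) = 0
Node 0 (S = 105): V_0 = e^(−0.04)·[0.4510·57.6416 + 0.5490·0.0000] = 24.9765

24.98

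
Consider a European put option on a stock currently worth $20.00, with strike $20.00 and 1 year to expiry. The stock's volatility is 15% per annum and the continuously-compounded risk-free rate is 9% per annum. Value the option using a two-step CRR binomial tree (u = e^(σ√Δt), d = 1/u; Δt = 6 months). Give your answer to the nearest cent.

CRR parameters: u = e^(σ√Δt) = e^(0.15·√0.5) = 1.1119, d = 1/u = 0.8994
Per-period rate: rΔt = 0.09·0.5 = 0.045, so R = e^0.045 = 1.0460
Risk-neutral probability p = (e^0.045 − 0.8994)/(1.1119 − 0.8994) = 0.1467/0.2125 = 0.6901
Terminal stock prices: S_uu = 24.73, S_ud = 20, S_dd = 16.18
Terminal payoffs (K − S): max(-4.726, 0) = 0, max(0, 0) = 0, max(3.823, 0) = 3.823
Node u (S = 22.24): V_u = e^(−0.045)·[0.6901·0.0000 + 0.3099·0.0000] = 0.0000
Node d (S = 17.99): V_d = e^(−0.045)·[0.6901·0.0000 + 0.3099·3.8228] = 1.1326
Node 0 (S = 20): V_0 = e^(−0.045)·[0.6901·0.0000 + 0.3099·1.1326] = 0.3356

$0.34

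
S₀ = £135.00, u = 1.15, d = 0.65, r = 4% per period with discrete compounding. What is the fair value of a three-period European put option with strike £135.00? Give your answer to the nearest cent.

Risk-neutral probability p = (1 + 0.04 − 0.65)/(1.15 − 0.65) = 0.3900/0.5000 = 0.7800
Terminal stock prices: S_uuu = 205.3, S_uud = 116, S_udd = 65.59, S_ddd = 37.07
Terminal payoffs (K − S): max(-70.32, 0) = 0, max(18.95, 0) = 18.95, max(69.41, 0) = 69.41, max(97.93, 0) = 97.93
Node uu (S = 178.5): V_uu = 1/1.04·[0.7800·0.0000 + 0.2200·18.9506] = 4.0088
Node ud (S = 100.9): V_ud = 1/1.04·[0.7800·18.9506 + 0.2200·69.4069] = 28.8952
Node dd (S = 57.04): V_dd = 1/1.04·[0.7800·69.4069 + 0.2200·97.9256] = 72.7702
Node u (S = 155.2): V_u = 1/1.04·[0.7800·4.0088 + 0.2200·28.8952] = 9.1190
Node d (S = 87.75): V_d = 1/1.04·[0.7800·28.8952 + 0.2200·72.7702] = 37.0651
Node 0 (S = 135): V_0 = 1/1.04·[0.7800·9.1190 + 0.2200·37.0651] = 14.6800

£14.68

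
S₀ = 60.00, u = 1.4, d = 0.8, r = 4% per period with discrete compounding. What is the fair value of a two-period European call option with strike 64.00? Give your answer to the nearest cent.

9.35

Risk-neutral probability p = (1 + 0.04 − 0.8)/(1.4 − 0.8) = 0.2400/0.6000 = 0.4000
Terminal stock prices: S_uu = 117.6, S_ud = 67.2, S_dd = 38.4
Terminal payoffs (S − K): max(53.6, 0) = 53.6, max(3.2, 0) = 3.2, max(-25.6, 0) = 0
Node u (S = 84): V_u = 1/1.04·[0.4000·53.6000 + 0.6000·3.2000] = 22.4615
Node d (S = 48): V_d = 1/1.04·[0.4000·3.2000 + 0.6000·0.0000] = 1.2308
Node 0 (S = 60): V_0 = 1/1.04·[0.4000·22.4615 + 0.6000·1.2308] = 9.3491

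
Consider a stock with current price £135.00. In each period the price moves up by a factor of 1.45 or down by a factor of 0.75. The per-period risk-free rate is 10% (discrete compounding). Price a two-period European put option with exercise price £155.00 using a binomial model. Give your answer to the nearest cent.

Risk-neutral probability p = (1 + 0.1 − 0.75)/(1.45 − 0.75) = 0.3500/0.7000 = 0.5000
Terminal stock prices: S_uu = 283.8, S_ud = 146.8, S_dd = 75.94
Terminal payoffs (K − S): max(-128.8, 0) = 0, max(8.188, 0) = 8.188, max(79.06, 0) = 79.06
Node u (S = 195.8): V_u = 1/1.1·[0.5000·0.0000 + 0.5000·8.1875] = 3.7216
Node d (S = 101.2): V_d = 1/1.1·[0.5000·8.1875 + 0.5000·79.0625] = 39.6591
Node 0 (S = 135): V_0 = 1/1.1·[0.5000·3.7216 + 0.5000·39.6591] = 19.7185

£19.72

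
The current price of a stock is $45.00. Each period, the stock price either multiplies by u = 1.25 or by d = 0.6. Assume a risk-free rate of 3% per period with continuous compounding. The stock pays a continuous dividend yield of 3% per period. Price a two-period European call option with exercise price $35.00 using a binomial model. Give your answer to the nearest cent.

Per-period risk-free factor R = e^0.03 = 1.0305; dividend-adjusted growth = e^(0.03−0.03) = 1.0000.
Risk-neutral probability p = (1.0000 − 0.6)/(1.25 − 0.6) = 0.4000/0.6500 = 0.6154
Terminal stock prices: S_uu = 70.31, S_ud = 33.75, S_dd = 16.2
Terminal payoffs (S − K): max(35.31, 0) = 35.31, max(-1.25, 0) = 0, max(-18.8, 0) = 0
Node u (S = 56.25): V_u = e^(−0.03)·[0.6154·35.3125 + 0.3846·0.0000] = 21.0885
Node d (S = 27): V_d = e^(−0.03)·[0.6154·0.0000 + 0.3846·0.0000] = 0.0000
Node 0 (S = 45): V_0 = e^(−0.03)·[0.6154·21.0885 + 0.3846·0.0000] = 12.5940

$12.59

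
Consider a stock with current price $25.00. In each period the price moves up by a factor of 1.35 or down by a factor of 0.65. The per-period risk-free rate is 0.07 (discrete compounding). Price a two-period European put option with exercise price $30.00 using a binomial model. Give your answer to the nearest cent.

Risk-neutral probability p = (1 + 0.07 − 0.65)/(1.35 − 0.65) = 0.4200/0.7000 = 0.6000
Terminal stock prices: S_uu = 45.56, S_ud = 21.94, S_dd = 10.56
Terminal payoffs (K − S): max(-15.56, 0) = 0, max(8.062, 0) = 8.062, max(19.44, 0) = 19.44
Node u (S = 33.75): V_u = 1/1.07·[0.6000·0.0000 + 0.4000·8.0625] = 3.0140
Node d (S = 16.25): V_d = 1/1.07·[0.6000·8.0625 + 0.4000·19.4375] = 11.7874
Node 0 (S = 25): V_0 = 1/1.07·[0.6000·3.0140 + 0.4000·11.7874] = 6.0966

$6.10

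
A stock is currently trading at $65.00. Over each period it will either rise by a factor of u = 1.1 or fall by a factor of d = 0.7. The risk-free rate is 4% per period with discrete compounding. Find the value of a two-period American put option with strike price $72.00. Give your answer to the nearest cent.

Risk-neutral probability p = (1 + 0.04 − 0.7)/(1.1 − 0.7) = 0.3400/0.4000 = 0.8500
Terminal stock prices: S_uu = 78.65, S_ud = 50.05, S_dd = 31.85
Terminal payoffs (K − S): max(-6.65, 0) = 0, max(21.95, 0) = 21.95, max(40.15, 0) = 40.15
Node u (S = 71.5): continuation = 1/1.04·[0.8500·0.0000 + 0.1500·21.9500] = 3.1659; exercise value = 0.5000 ≤ continuation, so V_u = 3.1659
Node d (S = 45.5): continuation = 1/1.04·[0.8500·21.9500 + 0.1500·40.1500] = 23.7308; exercise value = 26.5000 > continuation, so V_d = 26.5000 (exercise)
Node 0 (S = 65): continuation = 1/1.04·[0.8500·3.1659 + 0.1500·26.5000] = 6.4096; exercise value = 7.0000 > continuation, so V_0 = 7.0000 (exercise)

$7.00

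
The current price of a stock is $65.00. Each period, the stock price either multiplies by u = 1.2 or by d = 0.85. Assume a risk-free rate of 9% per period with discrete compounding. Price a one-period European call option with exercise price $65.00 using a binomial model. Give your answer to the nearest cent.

Risk-neutral probability p = (1 + 0.09 − 0.85)/(1.2 − 0.85) = 0.2400/0.3500 = 0.6857
Terminal stock prices: S_u = 78, S_d = 55.25
Terminal payoffs (S − K): max(13, 0) = 13, max(-9.75, 0) = 0
Node 0 (S = 65): V_0 = 1/1.09·[0.6857·13.0000 + 0.3143·0.0000] = 8.1782

$8.18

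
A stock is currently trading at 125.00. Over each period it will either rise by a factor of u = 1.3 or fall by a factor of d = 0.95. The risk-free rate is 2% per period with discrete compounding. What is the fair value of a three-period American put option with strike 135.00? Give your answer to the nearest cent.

13.65

Risk-neutral probability p = (1 + 0.02 − 0.95)/(1.3 − 0.95) = 0.0700/0.3500 = 0.2000
Terminal stock prices: S_uuu = 274.6, S_uud = 200.7, S_udd = 146.7, S_ddd = 107.2
Terminal payoffs (K − S): max(-139.6, 0) = 0, max(-65.69, 0) = 0, max(-11.66, 0) = 0, max(27.83, 0) = 27.83
Node uu (S = 211.3): continuation = 1/1.02·[0.2000·0.0000 + 0.8000·0.0000] = 0.0000; exercise value = 0.0000 ≤ continuation, so V_uu = 0.0000
Node ud (S = 154.4): continuation = 1/1.02·[0.2000·0.0000 + 0.8000·0.0000] = 0.0000; exercise value = 0.0000 ≤ continuation, so V_ud = 0.0000
Node dd (S = 112.8): continuation = 1/1.02·[0.2000·0.0000 + 0.8000·27.8281] = 21.8260; exercise value = 22.1875 > continuation, so V_dd = 22.1875 (exercise)
Node u (S = 162.5): continuation = 1/1.02·[0.2000·0.0000 + 0.8000·0.0000] = 0.0000; exercise value = 0.0000 ≤ continuation, so V_u = 0.0000
Node d (S = 118.8): continuation = 1/1.02·[0.2000·0.0000 + 0.8000·22.1875] = 17.4020; exercise value = 16.2500 ≤ continuation, so V_d = 17.4020
Node 0 (S = 125): continuation = 1/1.02·[0.2000·0.0000 + 0.8000·17.4020] = 13.6486; exercise value = 10.0000 ≤ continuation, so V_0 = 13.6486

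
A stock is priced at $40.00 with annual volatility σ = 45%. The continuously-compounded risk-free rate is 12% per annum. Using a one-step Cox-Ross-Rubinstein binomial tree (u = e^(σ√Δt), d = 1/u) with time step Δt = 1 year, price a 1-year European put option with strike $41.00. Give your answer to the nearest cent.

CRR parameters: u = e^(σ√Δt) = e^(0.45·√1) = 1.5683, d = 1/u = 0.6376
Per-period rate: rΔt = 0.12·1 = 0.12, so R = e^0.12 = 1.1275
Risk-neutral probability p = (e^0.12 − 0.6376)/(1.5683 − 0.6376) = 0.4899/0.9307 = 0.5264
Terminal stock prices: S_u = 62.73, S_d = 25.51
Terminal payoffs (K − S): max(-21.73, 0) = 0, max(15.49, 0) = 15.49
Node 0 (S = 40): V_0 = e^(−0.12)·[0.5264·0.0000 + 0.4736·15.4949] = 6.5092

$6.51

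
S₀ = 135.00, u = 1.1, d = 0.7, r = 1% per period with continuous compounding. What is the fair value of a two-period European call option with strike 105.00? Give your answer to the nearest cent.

Risk-neutral probability p = (e^0.01 − 0.7)/(1.1 − 0.7) = 0.3101/0.4000 = 0.7751
Terminal stock prices: S_uu = 163.4, S_ud = 103.9, S_dd = 66.15
Terminal payoffs (S − K): max(58.35, 0) = 58.35, max(-1.05, 0) = 0, max(-38.85, 0) = 0
Node u (S = 148.5): V_u = e^(−0.01)·[0.7751·58.3500 + 0.2249·0.0000] = 44.7785
Node d (S = 94.5): V_d = e^(−0.01)·[0.7751·0.0000 + 0.2249·0.0000] = 0.0000
Node 0 (S = 135): V_0 = e^(−0.01)·[0.7751·44.7785 + 0.2249·0.0000] = 34.3636

34.36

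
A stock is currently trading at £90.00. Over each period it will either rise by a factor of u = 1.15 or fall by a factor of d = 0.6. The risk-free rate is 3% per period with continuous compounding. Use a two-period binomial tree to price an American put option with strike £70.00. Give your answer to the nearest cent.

Risk-neutral probability p = (e^0.03 − 0.6)/(1.15 − 0.6) = 0.4305/0.5500 = 0.7826
Terminal stock prices: S_uu = 119, S_ud = 62.1, S_dd = 32.4
Terminal payoffs (K − S): max(-49.02, 0) = 0, max(7.9, 0) = 7.9, max(37.6, 0) = 37.6
Node u (S = 103.5): continuation = e^(−0.03)·[0.7826·0.0000 + 0.2174·7.9000] = 1.6664; exercise value = 0.0000 ≤ continuation, so V_u = 1.6664
Node d (S = 54): continuation = e^(−0.03)·[0.7826·7.9000 + 0.2174·37.6000] = 13.9312; exercise value = 16.0000 > continuation, so V_d = 16.0000 (exercise)
Node 0 (S = 90): continuation = e^(−0.03)·[0.7826·1.6664 + 0.2174·16.0000] = 4.6405; exercise value = 0.0000 ≤ continuation, so V_0 = 4.6405

£4.64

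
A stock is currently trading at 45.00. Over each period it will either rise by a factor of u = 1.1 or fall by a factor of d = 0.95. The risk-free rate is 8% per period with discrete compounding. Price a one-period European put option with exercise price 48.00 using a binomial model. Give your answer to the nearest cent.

0.65

Risk-neutral probability p = (1 + 0.08 − 0.95)/(1.1 − 0.95) = 0.1300/0.1500 = 0.8667
Terminal stock prices: S_u = 49.5, S_d = 42.75
Terminal payoffs (K − S): max(-1.5, 0) = 0, max(5.25, 0) = 5.25
Node 0 (S = 45): V_0 = 1/1.08·[0.8667·0.0000 + 0.1333·5.2500] = 0.6481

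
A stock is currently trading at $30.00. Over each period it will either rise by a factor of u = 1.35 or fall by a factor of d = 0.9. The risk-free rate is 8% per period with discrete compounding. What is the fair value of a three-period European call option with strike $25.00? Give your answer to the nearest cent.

$10.69

Risk-neutral probability p = (1 + 0.08 − 0.9)/(1.35 − 0.9) = 0.1800/0.4500 = 0.4000
Terminal stock prices: S_uuu = 73.81, S_uud = 49.21, S_udd = 32.8, S_ddd = 21.87
Terminal payoffs (S − K): max(48.81, 0) = 48.81, max(24.21, 0) = 24.21, max(7.805, 0) = 7.805, max(-3.13, 0) = 0
Node uu (S = 54.68): V_uu = 1/1.08·[0.4000·48.8113 + 0.6000·24.2075] = 31.5269
Node ud (S = 36.45): V_ud = 1/1.08·[0.4000·24.2075 + 0.6000·7.8050] = 13.3019
Node dd (S = 24.3): V_dd = 1/1.08·[0.4000·7.8050 + 0.6000·0.0000] = 2.8907
Node u (S = 40.5): V_u = 1/1.08·[0.4000·31.5269 + 0.6000·13.3019] = 19.0665
Node d (S = 27): V_d = 1/1.08·[0.4000·13.3019 + 0.6000·2.8907] = 6.5326
Node 0 (S = 30): V_0 = 1/1.08·[0.4000·19.0665 + 0.6000·6.5326] = 10.6909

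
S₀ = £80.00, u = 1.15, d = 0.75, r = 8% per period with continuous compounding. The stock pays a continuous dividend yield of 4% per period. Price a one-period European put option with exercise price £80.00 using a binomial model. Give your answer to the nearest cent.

£5.04

Per-period risk-free factor R = e^0.08 = 1.0833; dividend-adjusted growth = e^(0.08−0.04) = 1.0408.
Risk-neutral probability p = (1.0408 − 0.75)/(1.15 − 0.75) = 0.2908/0.4000 = 0.7270
Terminal stock prices: S_u = 92, S_d = 60
Terminal payoffs (K − S): max(-12, 0) = 0, max(20, 0) = 20
Node 0 (S = 80): V_0 = e^(−0.08)·[0.7270·0.0000 + 0.2730·20.0000] = 5.0397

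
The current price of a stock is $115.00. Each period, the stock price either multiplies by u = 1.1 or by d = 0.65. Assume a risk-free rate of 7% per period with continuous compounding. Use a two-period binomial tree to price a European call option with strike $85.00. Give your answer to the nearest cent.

$41.50

Risk-neutral probability p = (e^0.07 − 0.65)/(1.1 − 0.65) = 0.4225/0.4500 = 0.9389
Terminal stock prices: S_uu = 139.2, S_ud = 82.23, S_dd = 48.59
Terminal payoffs (S − K): max(54.15, 0) = 54.15, max(-2.775, 0) = 0, max(-36.41, 0) = 0
Node u (S = 126.5): V_u = e^(−0.07)·[0.9389·54.1500 + 0.0611·0.0000] = 47.4046
Node d (S = 74.75): V_d = e^(−0.07)·[0.9389·0.0000 + 0.0611·0.0000] = 0.0000
Node 0 (S = 115): V_0 = e^(−0.07)·[0.9389·47.4046 + 0.0611·0.0000] = 41.4995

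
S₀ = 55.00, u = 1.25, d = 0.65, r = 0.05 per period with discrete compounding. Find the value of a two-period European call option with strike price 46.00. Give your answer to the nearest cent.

16.10

Risk-neutral probability p = (1 + 0.05 − 0.65)/(1.25 − 0.65) = 0.4000/0.6000 = 0.6667
Terminal stock prices: S_uu = 85.94, S_ud = 44.69, S_dd = 23.24
Terminal payoffs (S − K): max(39.94, 0) = 39.94, max(-1.312, 0) = 0, max(-22.76, 0) = 0
Node u (S = 68.75): V_u = 1/1.05·[0.6667·39.9375 + 0.3333·0.0000] = 25.3571
Node d (S = 35.75): V_d = 1/1.05·[0.6667·0.0000 + 0.3333·0.0000] = 0.0000
Node 0 (S = 55): V_0 = 1/1.05·[0.6667·25.3571 + 0.3333·0.0000] = 16.0998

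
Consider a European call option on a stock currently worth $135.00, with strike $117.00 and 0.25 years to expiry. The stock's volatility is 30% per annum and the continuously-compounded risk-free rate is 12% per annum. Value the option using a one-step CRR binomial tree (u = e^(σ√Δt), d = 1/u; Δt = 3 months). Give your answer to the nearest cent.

CRR parameters: u = e^(σ√Δt) = e^(0.3·√0.25) = 1.1618, d = 1/u = 0.8607
Per-period rate: rΔt = 0.12·0.25 = 0.03, so R = e^0.03 = 1.0305
Risk-neutral probability p = (e^0.03 − 0.8607)/(1.1618 − 0.8607) = 0.1697/0.3011 = 0.5637
Terminal stock prices: S_u = 156.8, S_d = 116.2
Terminal payoffs (S − K): max(39.85, 0) = 39.85, max(-0.8044, 0) = 0
Node 0 (S = 135): V_0 = e^(−0.03)·[0.5637·39.8476 + 0.4363·0.0000] = 21.7985

$21.80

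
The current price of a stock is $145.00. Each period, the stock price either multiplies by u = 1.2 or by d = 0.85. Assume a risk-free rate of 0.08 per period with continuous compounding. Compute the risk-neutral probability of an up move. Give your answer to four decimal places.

Risk-neutral probability p = (e^0.08 − 0.85)/(1.2 − 0.85) = 0.2333/0.3500 = 0.6665

p = 0.6665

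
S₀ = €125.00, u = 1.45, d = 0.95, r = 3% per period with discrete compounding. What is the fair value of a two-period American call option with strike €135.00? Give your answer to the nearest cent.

€12.51

Risk-neutral probability p = (1 + 0.03 − 0.95)/(1.45 − 0.95) = 0.0800/0.5000 = 0.1600
Terminal stock prices: S_uu = 262.8, S_ud = 172.2, S_dd = 112.8
Terminal payoffs (S − K): max(127.8, 0) = 127.8, max(37.19, 0) = 37.19, max(-22.19, 0) = 0
Node u (S = 181.2): continuation = 1/1.03·[0.1600·127.8125 + 0.8400·37.1875] = 50.1820; exercise value = 46.2500 ≤ continuation, so V_u = 50.1820
Node d (S = 118.8): continuation = 1/1.03·[0.1600·37.1875 + 0.8400·0.0000] = 5.7767; exercise value = 0.0000 ≤ continuation, so V_d = 5.7767
Node 0 (S = 125): continuation = 1/1.03·[0.1600·50.1820 + 0.8400·5.7767] = 12.5064; exercise value = 0.0000 ≤ continuation, so V_0 = 12.5064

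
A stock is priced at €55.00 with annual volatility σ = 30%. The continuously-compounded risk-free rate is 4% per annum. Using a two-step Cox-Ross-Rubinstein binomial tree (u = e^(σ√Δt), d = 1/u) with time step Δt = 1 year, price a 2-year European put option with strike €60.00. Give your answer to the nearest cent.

€9.39

CRR parameters: u = e^(σ√Δt) = e^(0.3·√1) = 1.3499, d = 1/u = 0.7408
Per-period rate: rΔt = 0.04·1 = 0.04, so R = e^0.04 = 1.0408
Risk-neutral probability p = (e^0.04 − 0.7408)/(1.3499 − 0.7408) = 0.3000/0.6090 = 0.4926
Terminal stock prices: S_uu = 100.2, S_ud = 55, S_dd = 30.18
Terminal payoffs (K − S): max(-40.22, 0) = 0, max(5, 0) = 5, max(29.82, 0) = 29.82
Node u (S = 74.24): V_u = e^(−0.04)·[0.4926·0.0000 + 0.5074·5.0000] = 2.4377
Node d (S = 40.75): V_d = e^(−0.04)·[0.4926·5.0000 + 0.5074·29.8154] = 16.9024
Node 0 (S = 55): V_0 = e^(−0.04)·[0.4926·2.4377 + 0.5074·16.9024] = 9.3942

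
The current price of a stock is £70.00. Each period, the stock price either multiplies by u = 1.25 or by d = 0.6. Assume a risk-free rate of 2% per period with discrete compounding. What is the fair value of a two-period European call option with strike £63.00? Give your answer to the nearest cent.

Risk-neutral probability p = (1 + 0.02 − 0.6)/(1.25 − 0.6) = 0.4200/0.6500 = 0.6462
Terminal stock prices: S_uu = 109.4, S_ud = 52.5, S_dd = 25.2
Terminal payoffs (S − K): max(46.38, 0) = 46.38, max(-10.5, 0) = 0, max(-37.8, 0) = 0
Node u (S = 87.5): V_u = 1/1.02·[0.6462·46.3750 + 0.3538·0.0000] = 29.3778
Node d (S = 42): V_d = 1/1.02·[0.6462·0.0000 + 0.3538·0.0000] = 0.0000
Node 0 (S = 70): V_0 = 1/1.02·[0.6462·29.3778 + 0.3538·0.0000] = 18.6104

£18.61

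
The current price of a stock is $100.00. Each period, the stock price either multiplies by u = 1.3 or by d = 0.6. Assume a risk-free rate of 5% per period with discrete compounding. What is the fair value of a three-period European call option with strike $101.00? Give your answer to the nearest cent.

$27.39

Risk-neutral probability p = (1 + 0.05 − 0.6)/(1.3 − 0.6) = 0.4500/0.7000 = 0.6429
Terminal stock prices: S_uuu = 219.7, S_uud = 101.4, S_udd = 46.8, S_ddd = 21.6
Terminal payoffs (S − K): max(118.7, 0) = 118.7, max(0.4, 0) = 0.4, max(-54.2, 0) = 0, max(-79.4, 0) = 0
Node uu (S = 169): V_uu = 1/1.05·[0.6429·118.7000 + 0.3571·0.4000] = 72.8095
Node ud (S = 78): V_ud = 1/1.05·[0.6429·0.4000 + 0.3571·0.0000] = 0.2449
Node dd (S = 36): V_dd = 1/1.05·[0.6429·0.0000 + 0.3571·0.0000] = 0.0000
Node u (S = 130): V_u = 1/1.05·[0.6429·72.8095 + 0.3571·0.2449] = 44.6606
Node d (S = 60): V_d = 1/1.05·[0.6429·0.2449 + 0.3571·0.0000] = 0.1499
Node 0 (S = 100): V_0 = 1/1.05·[0.6429·44.6606 + 0.3571·0.1499] = 27.3942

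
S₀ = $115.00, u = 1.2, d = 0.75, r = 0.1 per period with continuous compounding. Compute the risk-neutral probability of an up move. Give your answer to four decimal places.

Risk-neutral probability p = (e^0.1 − 0.75)/(1.2 − 0.75) = 0.3552/0.4500 = 0.7893

p = 0.7893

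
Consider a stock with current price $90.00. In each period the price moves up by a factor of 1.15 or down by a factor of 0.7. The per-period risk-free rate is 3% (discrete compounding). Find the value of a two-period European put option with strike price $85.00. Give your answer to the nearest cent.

$7.37

Risk-neutral probability p = (1 + 0.03 − 0.7)/(1.15 − 0.7) = 0.3300/0.4500 = 0.7333
Terminal stock prices: S_uu = 119, S_ud = 72.45, S_dd = 44.1
Terminal payoffs (K − S): max(-34.02, 0) = 0, max(12.55, 0) = 12.55, max(40.9, 0) = 40.9
Node u (S = 103.5): V_u = 1/1.03·[0.7333·0.0000 + 0.2667·12.5500] = 3.2492
Node d (S = 63): V_d = 1/1.03·[0.7333·12.5500 + 0.2667·40.9000] = 19.5243
Node 0 (S = 90): V_0 = 1/1.03·[0.7333·3.2492 + 0.2667·19.5243] = 7.3682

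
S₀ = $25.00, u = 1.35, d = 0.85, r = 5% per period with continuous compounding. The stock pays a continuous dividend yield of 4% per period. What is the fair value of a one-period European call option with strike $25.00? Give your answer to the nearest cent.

Per-period risk-free factor R = e^0.05 = 1.0513; dividend-adjusted growth = e^(0.05−0.04) = 1.0101.
Risk-neutral probability p = (1.0101 − 0.85)/(1.35 − 0.85) = 0.1601/0.5000 = 0.3201
Terminal stock prices: S_u = 33.75, S_d = 21.25
Terminal payoffs (S − K): max(8.75, 0) = 8.75, max(-3.75, 0) = 0
Node 0 (S = 25): V_0 = e^(−0.05)·[0.3201·8.7500 + 0.6799·0.0000] = 2.6643

$2.66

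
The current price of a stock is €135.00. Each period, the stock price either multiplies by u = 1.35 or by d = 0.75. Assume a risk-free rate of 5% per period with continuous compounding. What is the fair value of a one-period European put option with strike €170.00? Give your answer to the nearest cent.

Risk-neutral probability p = (e^0.05 − 0.75)/(1.35 − 0.75) = 0.3013/0.6000 = 0.5021
Terminal stock prices: S_u = 182.2, S_d = 101.2
Terminal payoffs (K − S): max(-12.25, 0) = 0, max(68.75, 0) = 68.75
Node 0 (S = 135): V_0 = e^(−0.05)·[0.5021·0.0000 + 0.4979·68.7500] = 32.5600

€32.56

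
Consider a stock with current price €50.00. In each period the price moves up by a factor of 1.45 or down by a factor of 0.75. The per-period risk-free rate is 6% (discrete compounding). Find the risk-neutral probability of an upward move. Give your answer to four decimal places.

Risk-neutral probability p = (1 + 0.06 − 0.75)/(1.45 − 0.75) = 0.3100/0.7000 = 0.4429

p = 0.4429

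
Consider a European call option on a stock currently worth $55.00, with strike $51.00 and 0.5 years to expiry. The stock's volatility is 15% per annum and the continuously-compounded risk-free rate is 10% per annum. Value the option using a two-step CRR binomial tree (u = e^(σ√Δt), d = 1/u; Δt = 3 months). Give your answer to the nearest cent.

CRR parameters: u = e^(σ√Δt) = e^(0.15·√0.25) = 1.0779, d = 1/u = 0.9277
Per-period rate: rΔt = 0.1·0.25 = 0.025, so R = e^0.025 = 1.0253
Risk-neutral probability p = (e^0.025 − 0.9277)/(1.0779 − 0.9277) = 0.0976/0.1501 = 0.6499
Terminal stock prices: S_uu = 63.9, S_ud = 55, S_dd = 47.34
Terminal payoffs (S − K): max(12.9, 0) = 12.9, max(4, 0) = 4, max(-3.661, 0) = 0
Node u (S = 59.28): V_u = e^(−0.025)·[0.6499·12.9009 + 0.3501·4.0000] = 9.5428
Node d (S = 51.03): V_d = e^(−0.025)·[0.6499·4.0000 + 0.3501·0.0000] = 2.5353
Node 0 (S = 55): V_0 = e^(−0.025)·[0.6499·9.5428 + 0.3501·2.5353] = 6.9142

$6.91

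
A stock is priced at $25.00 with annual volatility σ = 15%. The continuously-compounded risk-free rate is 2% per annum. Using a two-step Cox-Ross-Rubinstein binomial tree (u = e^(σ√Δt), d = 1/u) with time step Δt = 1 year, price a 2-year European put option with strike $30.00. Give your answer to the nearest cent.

$4.83

CRR parameters: u = e^(σ√Δt) = e^(0.15·√1) = 1.1618, d = 1/u = 0.8607
Per-period rate: rΔt = 0.02·1 = 0.02, so R = e^0.02 = 1.0202
Risk-neutral probability p = (e^0.02 − 0.8607)/(1.1618 − 0.8607) = 0.1595/0.3011 = 0.5297
Terminal stock prices: S_uu = 33.75, S_ud = 25, S_dd = 18.52
Terminal payoffs (K − S): max(-3.746, 0) = 0, max(5, 0) = 5, max(11.48, 0) = 11.48
Node u (S = 29.05): V_u = e^(−0.02)·[0.5297·0.0000 + 0.4703·5.0000] = 2.3052
Node d (S = 21.52): V_d = e^(−0.02)·[0.5297·5.0000 + 0.4703·11.4795] = 7.8883
Node 0 (S = 25): V_0 = e^(−0.02)·[0.5297·2.3052 + 0.4703·7.8883] = 4.8335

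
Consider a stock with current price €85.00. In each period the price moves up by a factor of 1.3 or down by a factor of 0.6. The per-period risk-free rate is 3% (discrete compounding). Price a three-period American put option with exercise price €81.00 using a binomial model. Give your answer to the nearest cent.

Risk-neutral probability p = (1 + 0.03 − 0.6)/(1.3 − 0.6) = 0.4300/0.7000 = 0.6143
Terminal stock prices: S_uuu = 186.7, S_uud = 86.19, S_udd = 39.78, S_ddd = 18.36
Terminal payoffs (K − S): max(-105.7, 0) = 0, max(-5.19, 0) = 0, max(41.22, 0) = 41.22, max(62.64, 0) = 62.64
Node uu (S = 143.7): continuation = 1/1.03·[0.6143·0.0000 + 0.3857·0.0000] = 0.0000; exercise value = 0.0000 ≤ continuation, so V_uu = 0.0000
Node ud (S = 66.3): continuation = 1/1.03·[0.6143·0.0000 + 0.3857·41.2200] = 15.4361; exercise value = 14.7000 ≤ continuation, so V_ud = 15.4361
Node dd (S = 30.6): continuation = 1/1.03·[0.6143·41.2200 + 0.3857·62.6400] = 48.0408; exercise value = 50.4000 > continuation, so V_dd = 50.4000 (exercise)
Node u (S = 110.5): continuation = 1/1.03·[0.6143·0.0000 + 0.3857·15.4361] = 5.7805; exercise value = 0.0000 ≤ continuation, so V_u = 5.7805
Node d (S = 51): continuation = 1/1.03·[0.6143·15.4361 + 0.3857·50.4000] = 28.0798; exercise value = 30.0000 > continuation, so V_d = 30.0000 (exercise)
Node 0 (S = 85): continuation = 1/1.03·[0.6143·5.7805 + 0.3857·30.0000] = 14.6818; exercise value = 0.0000 ≤ continuation, so V_0 = 14.6818

€14.68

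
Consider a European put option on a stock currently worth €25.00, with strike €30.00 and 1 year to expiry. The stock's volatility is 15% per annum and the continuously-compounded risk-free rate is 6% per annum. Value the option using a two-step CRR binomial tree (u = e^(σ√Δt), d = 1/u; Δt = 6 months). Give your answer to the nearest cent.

€3.58

CRR parameters: u = e^(σ√Δt) = e^(0.15·√0.5) = 1.1119, d = 1/u = 0.8994
Per-period rate: rΔt = 0.06·0.5 = 0.03, so R = e^0.03 = 1.0305
Risk-neutral probability p = (e^0.03 − 0.8994)/(1.1119 − 0.8994) = 0.1311/0.2125 = 0.6168
Terminal stock prices: S_uu = 30.91, S_ud = 25, S_dd = 20.22
Terminal payoffs (K − S): max(-0.9078, 0) = 0, max(5, 0) = 5, max(9.779, 0) = 9.779
Node u (S = 27.8): V_u = e^(−0.03)·[0.6168·0.0000 + 0.3832·5.0000] = 1.8594
Node d (S = 22.48): V_d = e^(−0.03)·[0.6168·5.0000 + 0.3832·9.7786] = 6.6292
Node 0 (S = 25): V_0 = e^(−0.03)·[0.6168·1.8594 + 0.3832·6.6292] = 3.5782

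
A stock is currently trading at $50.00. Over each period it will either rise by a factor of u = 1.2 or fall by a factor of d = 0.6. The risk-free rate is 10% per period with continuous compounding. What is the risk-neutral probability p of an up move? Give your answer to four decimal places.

p = 0.8420

Risk-neutral probability p = (e^0.1 − 0.6)/(1.2 − 0.6) = 0.5052/0.6000 = 0.8420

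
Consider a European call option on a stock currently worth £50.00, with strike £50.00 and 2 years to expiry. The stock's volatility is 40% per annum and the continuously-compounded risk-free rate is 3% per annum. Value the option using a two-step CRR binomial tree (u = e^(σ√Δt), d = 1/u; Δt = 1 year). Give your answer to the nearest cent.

£11.09

CRR parameters: u = e^(σ√Δt) = e^(0.4·√1) = 1.4918, d = 1/u = 0.6703
Per-period rate: rΔt = 0.03·1 = 0.03, so R = e^0.03 = 1.0305
Risk-neutral probability p = (e^0.03 − 0.6703)/(1.4918 − 0.6703) = 0.3601/0.8215 = 0.4384
Terminal stock prices: S_uu = 111.3, S_ud = 50, S_dd = 22.47
Terminal payoffs (S − K): max(61.28, 0) = 61.28, max(0, 0) = 0, max(-27.53, 0) = 0
Node u (S = 74.59): V_u = e^(−0.03)·[0.4384·61.2770 + 0.5616·0.0000] = 26.0690
Node d (S = 33.52): V_d = e^(−0.03)·[0.4384·0.0000 + 0.5616·0.0000] = 0.0000
Node 0 (S = 50): V_0 = e^(−0.03)·[0.4384·26.0690 + 0.5616·0.0000] = 11.0905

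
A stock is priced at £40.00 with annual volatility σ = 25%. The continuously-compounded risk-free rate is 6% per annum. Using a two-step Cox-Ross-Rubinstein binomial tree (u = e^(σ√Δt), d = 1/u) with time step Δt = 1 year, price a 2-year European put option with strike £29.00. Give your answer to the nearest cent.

CRR parameters: u = e^(σ√Δt) = e^(0.25·√1) = 1.2840, d = 1/u = 0.7788
Per-period rate: rΔt = 0.06·1 = 0.06, so R = e^0.06 = 1.0618
Risk-neutral probability p = (e^0.06 − 0.7788)/(1.2840 − 0.7788) = 0.2830/0.5052 = 0.5602
Terminal stock prices: S_uu = 65.95, S_ud = 40, S_dd = 24.26
Terminal payoffs (K − S): max(-36.95, 0) = 0, max(-11, 0) = 0, max(4.739, 0) = 4.739
Node u (S = 51.36): V_u = e^(−0.06)·[0.5602·0.0000 + 0.4398·0.0000] = 0.0000
Node d (S = 31.15): V_d = e^(−0.06)·[0.5602·0.0000 + 0.4398·4.7388] = 1.9627
Node 0 (S = 40): V_0 = e^(−0.06)·[0.5602·0.0000 + 0.4398·1.9627] = 0.8129

£0.81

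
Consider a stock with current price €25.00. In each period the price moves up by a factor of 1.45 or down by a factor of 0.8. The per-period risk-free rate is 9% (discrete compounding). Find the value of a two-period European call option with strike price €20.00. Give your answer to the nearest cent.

Risk-neutral probability p = (1 + 0.09 − 0.8)/(1.45 − 0.8) = 0.2900/0.6500 = 0.4462
Terminal stock prices: S_uu = 52.56, S_ud = 29, S_dd = 16
Terminal payoffs (S − K): max(32.56, 0) = 32.56, max(9, 0) = 9, max(-4, 0) = 0
Node u (S = 36.25): V_u = 1/1.09·[0.4462·32.5625 + 0.5538·9.0000] = 17.9014
Node d (S = 20): V_d = 1/1.09·[0.4462·9.0000 + 0.5538·0.0000] = 3.6838
Node 0 (S = 25): V_0 = 1/1.09·[0.4462·17.9014 + 0.5538·3.6838] = 9.1991

€9.20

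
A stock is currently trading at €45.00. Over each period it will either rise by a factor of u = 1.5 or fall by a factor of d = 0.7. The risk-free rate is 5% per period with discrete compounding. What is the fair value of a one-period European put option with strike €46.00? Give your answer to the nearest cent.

Risk-neutral probability p = (1 + 0.05 − 0.7)/(1.5 − 0.7) = 0.3500/0.8000 = 0.4375
Terminal stock prices: S_u = 67.5, S_d = 31.5
Terminal payoffs (K − S): max(-21.5, 0) = 0, max(14.5, 0) = 14.5
Node 0 (S = 45): V_0 = 1/1.05·[0.4375·0.0000 + 0.5625·14.5000] = 7.7679

€7.77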